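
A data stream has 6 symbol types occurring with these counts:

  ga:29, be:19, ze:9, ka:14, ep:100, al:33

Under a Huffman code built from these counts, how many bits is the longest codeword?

4

Merge the two lowest-weight nodes at each step:
merge ze(9) and ka(14): 23
merge be(19) and 23: 42
merge ga(29) and al(33): 62
merge 42 and 62: 104
merge ep(100) and 104: 204
The first pair merged (ze, ka) ends up deepest, at depth 4.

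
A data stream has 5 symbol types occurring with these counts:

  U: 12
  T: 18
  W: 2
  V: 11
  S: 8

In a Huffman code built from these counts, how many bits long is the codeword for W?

Repeatedly merge the two smallest:
W(2) + S(8) → 10
10 + V(11) → 21
U(12) + T(18) → 30
21 + 30 → 51
W's leaf is at depth 3, giving a 3-bit codeword.

3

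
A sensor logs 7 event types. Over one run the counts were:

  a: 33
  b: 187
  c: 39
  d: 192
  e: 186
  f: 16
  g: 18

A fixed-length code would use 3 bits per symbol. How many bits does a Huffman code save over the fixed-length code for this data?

464

Fixed-length: 3 bits × 671 symbols = 2013 bits.
Huffman merges:
combine f(16), g(18) → 34
combine a(33), 34 → 67
combine c(39), 67 → 106
combine 106, e(186) → 292
combine b(187), d(192) → 379
combine 292, 379 → 671
Huffman total = 34 + 67 + 106 + 292 + 379 + 671 = 1549 bits.
Saving = 2013 − 1549 = 464 bits.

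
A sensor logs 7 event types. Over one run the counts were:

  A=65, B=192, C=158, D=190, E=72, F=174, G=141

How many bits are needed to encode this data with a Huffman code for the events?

Merge the two smallest weights repeatedly:
combine A(65), E(72) → 137
combine 137, G(141) → 278
combine C(158), F(174) → 332
combine D(190), B(192) → 382
combine 278, 332 → 610
combine 382, 610 → 992
The encoded length is the sum of every internal node's weight: 137 + 278 + 332 + 382 + 610 + 992 = 2731 bits.

2731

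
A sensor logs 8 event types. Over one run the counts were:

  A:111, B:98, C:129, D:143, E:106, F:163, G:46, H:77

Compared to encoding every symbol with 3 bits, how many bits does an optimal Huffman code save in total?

40

Fixed-length: 3 bits × 873 symbols = 2619 bits.
Huffman merges:
G(46) + H(77) → 123
B(98) + E(106) → 204
A(111) + 123 → 234
C(129) + D(143) → 272
F(163) + 204 → 367
234 + 272 → 506
367 + 506 → 873
Huffman total = 123 + 204 + 234 + 272 + 367 + 506 + 873 = 2579 bits.
Saving = 2619 − 2579 = 40 bits.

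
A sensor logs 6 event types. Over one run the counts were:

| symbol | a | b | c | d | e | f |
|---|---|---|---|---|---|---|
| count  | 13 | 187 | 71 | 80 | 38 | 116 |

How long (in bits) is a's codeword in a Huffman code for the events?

4

Repeatedly merge the two smallest:
combine a(13), e(38) → 51
combine 51, c(71) → 122
combine d(80), f(116) → 196
combine 122, b(187) → 309
combine 196, 309 → 505
The subtree containing a is merged 4 times, so code length = 4.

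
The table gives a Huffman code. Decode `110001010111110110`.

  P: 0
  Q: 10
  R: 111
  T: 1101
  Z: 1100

ZPQQRTQ

Read left to right; each codeword is recognised as soon as it completes (prefix code):
  1100→Z | 0→P | 10→Q | 10→Q | 111→R | 1101→T | 10→Q
Decoded message: ZPQQRTQ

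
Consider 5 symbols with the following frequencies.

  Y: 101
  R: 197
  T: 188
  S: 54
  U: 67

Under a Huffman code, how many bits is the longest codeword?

3

Merge the two lowest-weight nodes at each step:
S(54) + U(67) → 121
Y(101) + 121 → 222
T(188) + R(197) → 385
222 + 385 → 607
The rarest symbols sit at the bottom; the longest codeword is 3 bits.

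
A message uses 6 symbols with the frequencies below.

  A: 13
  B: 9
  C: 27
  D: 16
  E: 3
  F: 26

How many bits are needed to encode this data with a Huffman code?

Greedily combine the two least-frequent nodes:
E(3) + B(9) → 12
12 + A(13) → 25
D(16) + 25 → 41
F(26) + C(27) → 53
41 + 53 → 94
Total encoded bits = sum of merged weights = 12 + 25 + 41 + 53 + 94 = 225.

225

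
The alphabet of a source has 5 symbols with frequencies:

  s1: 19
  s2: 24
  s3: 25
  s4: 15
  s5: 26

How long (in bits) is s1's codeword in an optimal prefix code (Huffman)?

Repeatedly merge the two smallest:
s4(15) + s1(19) → 34
s2(24) + s3(25) → 49
s5(26) + 34 → 60
49 + 60 → 109
s1 sits 3 levels below the root, so its codeword is 3 bits.

3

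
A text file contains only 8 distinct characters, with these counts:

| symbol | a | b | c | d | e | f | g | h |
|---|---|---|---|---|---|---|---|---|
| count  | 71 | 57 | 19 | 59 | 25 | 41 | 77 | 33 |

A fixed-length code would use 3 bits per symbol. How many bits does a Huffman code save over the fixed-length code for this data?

Fixed-length: 3 bits × 382 symbols = 1146 bits.
Huffman merges:
combine c(19), e(25) → 44
combine h(33), f(41) → 74
combine 44, b(57) → 101
combine d(59), a(71) → 130
combine 74, g(77) → 151
combine 101, 130 → 231
combine 151, 231 → 382
Huffman total = 44 + 74 + 101 + 130 + 151 + 231 + 382 = 1113 bits.
Saving = 1146 − 1113 = 33 bits.

33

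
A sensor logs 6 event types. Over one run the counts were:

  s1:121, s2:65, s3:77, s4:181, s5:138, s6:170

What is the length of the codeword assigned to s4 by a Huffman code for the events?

2

Build the tree from the bottom:
s2(65) + s3(77) → 142
s1(121) + s5(138) → 259
142 + s6(170) → 312
s4(181) + 259 → 440
312 + 440 → 752
The subtree containing s4 is merged 2 times, so code length = 2.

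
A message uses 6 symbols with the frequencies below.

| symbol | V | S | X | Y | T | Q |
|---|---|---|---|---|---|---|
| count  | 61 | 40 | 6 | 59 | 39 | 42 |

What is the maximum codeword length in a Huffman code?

3

Merge the two lowest-weight nodes at each step:
merge X(6) and T(39): 45
merge S(40) and Q(42): 82
merge 45 and Y(59): 104
merge V(61) and 82: 143
merge 104 and 143: 247
The first pair merged (X, T) ends up deepest, at depth 3.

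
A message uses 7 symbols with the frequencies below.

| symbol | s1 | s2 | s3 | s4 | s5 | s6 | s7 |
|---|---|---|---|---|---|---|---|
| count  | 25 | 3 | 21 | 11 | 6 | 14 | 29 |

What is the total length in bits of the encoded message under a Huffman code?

Build the Huffman tree bottom-up:
combine s2(3), s5(6) → 9
combine 9, s4(11) → 20
combine s6(14), 20 → 34
combine s3(21), s1(25) → 46
combine s7(29), 34 → 63
combine 46, 63 → 109
The encoded length is the sum of every internal node's weight: 9 + 20 + 34 + 46 + 63 + 109 = 281 bits.

281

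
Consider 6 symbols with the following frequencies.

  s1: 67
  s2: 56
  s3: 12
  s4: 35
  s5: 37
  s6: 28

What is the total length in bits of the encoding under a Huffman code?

Merge the two smallest weights repeatedly:
s3(12) + s6(28) → 40
s4(35) + s5(37) → 72
40 + s2(56) → 96
s1(67) + 72 → 139
96 + 139 → 235
Total encoded bits = sum of merged weights = 40 + 72 + 96 + 139 + 235 = 582.

582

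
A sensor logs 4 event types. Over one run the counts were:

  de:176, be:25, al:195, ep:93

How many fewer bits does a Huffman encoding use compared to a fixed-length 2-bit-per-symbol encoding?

77

Fixed-length: 2 bits × 489 symbols = 978 bits.
Huffman merges:
merge be(25) and ep(93): 118
merge 118 and de(176): 294
merge al(195) and 294: 489
Huffman total = 118 + 294 + 489 = 901 bits.
Saving = 978 − 901 = 77 bits.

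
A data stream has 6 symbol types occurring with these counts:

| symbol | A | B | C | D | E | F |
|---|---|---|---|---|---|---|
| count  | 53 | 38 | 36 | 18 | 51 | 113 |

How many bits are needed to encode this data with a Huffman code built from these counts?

755

Greedily combine the two least-frequent nodes:
merge D(18) and C(36): 54
merge B(38) and E(51): 89
merge A(53) and 54: 107
merge 89 and 107: 196
merge F(113) and 196: 309
The encoded length is the sum of every internal node's weight: 54 + 89 + 107 + 196 + 309 = 755 bits.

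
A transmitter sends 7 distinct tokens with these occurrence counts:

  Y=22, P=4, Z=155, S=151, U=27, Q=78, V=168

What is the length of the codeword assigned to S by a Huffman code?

2

Huffman merges, smallest pair first:
P(4) + Y(22) → 26
26 + U(27) → 53
53 + Q(78) → 131
131 + S(151) → 282
Z(155) + V(168) → 323
282 + 323 → 605
S sits 2 levels below the root, so its codeword is 2 bits.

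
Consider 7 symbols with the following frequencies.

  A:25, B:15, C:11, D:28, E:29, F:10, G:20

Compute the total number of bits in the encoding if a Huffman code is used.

Greedily combine the two least-frequent nodes:
F(10) + C(11) → 21
B(15) + G(20) → 35
21 + A(25) → 46
D(28) + E(29) → 57
35 + 46 → 81
57 + 81 → 138
Each symbol's bit-cost is frequency × depth; summing gives 378 bits (equivalently 21 + 35 + 46 + 57 + 81 + 138).

378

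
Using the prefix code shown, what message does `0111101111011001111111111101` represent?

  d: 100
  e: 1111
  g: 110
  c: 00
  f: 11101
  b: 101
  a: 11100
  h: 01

hffdeef

Read left to right; each codeword is recognised as soon as it completes (prefix code):
  01→h | 11101→f | 11101→f | 100→d | 1111→e | 1111→e | 11101→f
Decoded message: hffdeef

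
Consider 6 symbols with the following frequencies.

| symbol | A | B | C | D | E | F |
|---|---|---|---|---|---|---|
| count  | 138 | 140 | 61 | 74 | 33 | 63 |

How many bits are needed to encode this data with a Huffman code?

Build the Huffman tree bottom-up:
merge E(33) and C(61): 94
merge F(63) and D(74): 137
merge 94 and 137: 231
merge A(138) and B(140): 278
merge 231 and 278: 509
Total encoded bits = sum of merged weights = 94 + 137 + 231 + 278 + 509 = 1249.

1249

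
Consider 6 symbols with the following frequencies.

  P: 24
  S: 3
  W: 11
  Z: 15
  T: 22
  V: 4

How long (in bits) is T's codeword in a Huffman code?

Repeatedly merge the two smallest:
S(3) + V(4) → 7
7 + W(11) → 18
Z(15) + 18 → 33
T(22) + P(24) → 46
33 + 46 → 79
T's leaf is at depth 2, giving a 2-bit codeword.

2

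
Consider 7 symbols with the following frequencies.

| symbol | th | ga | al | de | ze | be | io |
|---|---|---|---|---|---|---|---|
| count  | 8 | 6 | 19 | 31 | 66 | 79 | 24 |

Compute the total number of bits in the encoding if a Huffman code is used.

568

Build the Huffman tree bottom-up:
ga(6) + th(8) → 14
14 + al(19) → 33
io(24) + de(31) → 55
33 + 55 → 88
ze(66) + be(79) → 145
88 + 145 → 233
Total encoded bits = sum of merged weights = 14 + 33 + 55 + 88 + 145 + 233 = 568.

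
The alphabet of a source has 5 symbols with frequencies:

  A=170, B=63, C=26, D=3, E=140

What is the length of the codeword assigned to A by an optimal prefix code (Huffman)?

1

Huffman merges, smallest pair first:
combine D(3), C(26) → 29
combine 29, B(63) → 92
combine 92, E(140) → 232
combine A(170), 232 → 402
A is a child of the root — depth 1, so its codeword is a single bit.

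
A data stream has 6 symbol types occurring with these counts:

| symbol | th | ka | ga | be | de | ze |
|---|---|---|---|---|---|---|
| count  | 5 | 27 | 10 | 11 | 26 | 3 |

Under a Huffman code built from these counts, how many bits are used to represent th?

4

Huffman merges, smallest pair first:
merge ze(3) and th(5): 8
merge 8 and ga(10): 18
merge be(11) and 18: 29
merge de(26) and ka(27): 53
merge 29 and 53: 82
th sits 4 levels below the root, so its codeword is 4 bits.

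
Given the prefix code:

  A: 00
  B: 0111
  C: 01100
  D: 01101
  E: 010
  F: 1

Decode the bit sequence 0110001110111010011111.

CBBEBFF

Read left to right; each codeword is recognised as soon as it completes (prefix code):
  01100→C | 0111→B | 0111→B | 010→E | 0111→B | 1→F | 1→F
Decoded message: CBBEBFF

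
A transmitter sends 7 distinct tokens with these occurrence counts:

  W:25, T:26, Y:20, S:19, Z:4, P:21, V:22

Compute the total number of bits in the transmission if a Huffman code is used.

Build the Huffman tree bottom-up:
Z(4) + S(19) → 23
Y(20) + P(21) → 41
V(22) + 23 → 45
W(25) + T(26) → 51
41 + 45 → 86
51 + 86 → 137
Each symbol's bit-cost is frequency × depth; summing gives 383 bits (equivalently 23 + 41 + 45 + 51 + 86 + 137).

383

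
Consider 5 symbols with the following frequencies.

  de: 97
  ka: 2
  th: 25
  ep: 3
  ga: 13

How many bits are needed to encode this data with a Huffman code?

Merge the two smallest weights repeatedly:
merge ka(2) and ep(3): 5
merge 5 and ga(13): 18
merge 18 and th(25): 43
merge 43 and de(97): 140
Each symbol's bit-cost is frequency × depth; summing gives 206 bits (equivalently 5 + 18 + 43 + 140).

206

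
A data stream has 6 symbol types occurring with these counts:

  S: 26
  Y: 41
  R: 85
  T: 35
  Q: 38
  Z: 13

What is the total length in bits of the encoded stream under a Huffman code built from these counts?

Merge the two smallest weights repeatedly:
combine Z(13), S(26) → 39
combine T(35), Q(38) → 73
combine 39, Y(41) → 80
combine 73, 80 → 153
combine R(85), 153 → 238
Total encoded bits = sum of merged weights = 39 + 73 + 80 + 153 + 238 = 583.

583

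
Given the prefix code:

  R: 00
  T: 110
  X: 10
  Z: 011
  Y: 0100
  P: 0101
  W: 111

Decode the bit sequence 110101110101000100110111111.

Read left to right; each codeword is recognised as soon as it completes (prefix code):
  110→T | 10→X | 111→W | 0101→P | 00→R | 0100→Y | 110→T | 111→W | 111→W
Decoded message: TXWPRYTWW

TXWPRYTWW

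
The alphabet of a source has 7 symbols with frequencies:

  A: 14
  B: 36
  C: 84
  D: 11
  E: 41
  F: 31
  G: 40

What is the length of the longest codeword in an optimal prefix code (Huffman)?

Merge the two lowest-weight nodes at each step:
combine D(11), A(14) → 25
combine 25, F(31) → 56
combine B(36), G(40) → 76
combine E(41), 56 → 97
combine 76, C(84) → 160
combine 97, 160 → 257
Maximum depth reached is 4.

4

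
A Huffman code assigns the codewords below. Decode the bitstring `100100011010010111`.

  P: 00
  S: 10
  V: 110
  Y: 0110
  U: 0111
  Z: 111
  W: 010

SWPVSWZ

Read left to right; each codeword is recognised as soon as it completes (prefix code):
  10→S | 010→W | 00→P | 110→V | 10→S | 010→W | 111→Z
Decoded message: SWPVSWZ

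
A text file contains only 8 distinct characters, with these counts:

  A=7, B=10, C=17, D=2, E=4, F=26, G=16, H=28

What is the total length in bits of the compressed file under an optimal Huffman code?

295

Build the Huffman tree bottom-up:
merge D(2) and E(4): 6
merge 6 and A(7): 13
merge B(10) and 13: 23
merge G(16) and C(17): 33
merge 23 and F(26): 49
merge H(28) and 33: 61
merge 49 and 61: 110
Total encoded bits = sum of merged weights = 6 + 13 + 23 + 33 + 49 + 61 + 110 = 295.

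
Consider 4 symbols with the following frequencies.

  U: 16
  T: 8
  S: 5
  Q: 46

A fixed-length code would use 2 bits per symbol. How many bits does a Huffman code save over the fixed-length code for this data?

33

Fixed-length: 2 bits × 75 symbols = 150 bits.
Huffman merges:
S(5) + T(8) → 13
13 + U(16) → 29
29 + Q(46) → 75
Huffman total = 13 + 29 + 75 = 117 bits.
Saving = 150 − 117 = 33 bits.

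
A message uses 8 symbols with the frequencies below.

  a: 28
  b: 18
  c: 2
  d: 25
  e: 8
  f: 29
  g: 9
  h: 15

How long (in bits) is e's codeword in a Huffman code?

Build the tree from the bottom:
merge c(2) and e(8): 10
merge g(9) and 10: 19
merge h(15) and b(18): 33
merge 19 and d(25): 44
merge a(28) and f(29): 57
merge 33 and 44: 77
merge 57 and 77: 134
e's leaf is at depth 5, giving a 5-bit codeword.

5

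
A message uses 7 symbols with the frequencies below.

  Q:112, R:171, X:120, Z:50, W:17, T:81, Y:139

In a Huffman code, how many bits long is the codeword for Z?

Build the tree from the bottom:
combine W(17), Z(50) → 67
combine 67, T(81) → 148
combine Q(112), X(120) → 232
combine Y(139), 148 → 287
combine R(171), 232 → 403
combine 287, 403 → 690
The subtree containing Z is merged 4 times, so code length = 4.

4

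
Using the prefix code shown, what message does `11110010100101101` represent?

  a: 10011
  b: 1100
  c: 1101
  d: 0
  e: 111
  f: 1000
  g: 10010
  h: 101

eggc

Read left to right; each codeword is recognised as soon as it completes (prefix code):
  111→e | 10010→g | 10010→g | 1101→c
Decoded message: eggc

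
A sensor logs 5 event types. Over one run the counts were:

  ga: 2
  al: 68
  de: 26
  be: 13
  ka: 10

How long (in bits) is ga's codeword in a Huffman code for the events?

4

Huffman merges, smallest pair first:
combine ga(2), ka(10) → 12
combine 12, be(13) → 25
combine 25, de(26) → 51
combine 51, al(68) → 119
ga sits 4 levels below the root, so its codeword is 4 bits.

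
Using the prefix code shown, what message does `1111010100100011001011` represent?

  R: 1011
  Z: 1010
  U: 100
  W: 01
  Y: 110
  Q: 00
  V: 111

Read left to right; each codeword is recognised as soon as it completes (prefix code):
  111→V | 1010→Z | 100→U | 100→U | 01→W | 100→U | 1011→R
Decoded message: VZUUWUR

VZUUWUR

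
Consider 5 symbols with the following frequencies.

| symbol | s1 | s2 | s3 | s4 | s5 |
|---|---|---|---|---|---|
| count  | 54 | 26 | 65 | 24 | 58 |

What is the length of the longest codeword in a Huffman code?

3

Merge the two lowest-weight nodes at each step:
merge s4(24) and s2(26): 50
merge 50 and s1(54): 104
merge s5(58) and s3(65): 123
merge 104 and 123: 227
Maximum depth reached is 3.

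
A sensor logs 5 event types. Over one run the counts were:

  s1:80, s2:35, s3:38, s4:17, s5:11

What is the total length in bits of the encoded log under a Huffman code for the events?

Build the Huffman tree bottom-up:
merge s5(11) and s4(17): 28
merge 28 and s2(35): 63
merge s3(38) and 63: 101
merge s1(80) and 101: 181
The encoded length is the sum of every internal node's weight: 28 + 63 + 101 + 181 = 373 bits.

373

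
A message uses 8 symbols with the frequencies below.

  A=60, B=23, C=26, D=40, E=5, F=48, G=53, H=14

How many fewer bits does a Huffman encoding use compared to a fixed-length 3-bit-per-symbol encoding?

Fixed-length: 3 bits × 269 symbols = 807 bits.
Huffman merges:
merge E(5) and H(14): 19
merge 19 and B(23): 42
merge C(26) and D(40): 66
merge 42 and F(48): 90
merge G(53) and A(60): 113
merge 66 and 90: 156
merge 113 and 156: 269
Huffman total = 19 + 42 + 66 + 90 + 113 + 156 + 269 = 755 bits.
Saving = 807 − 755 = 52 bits.

52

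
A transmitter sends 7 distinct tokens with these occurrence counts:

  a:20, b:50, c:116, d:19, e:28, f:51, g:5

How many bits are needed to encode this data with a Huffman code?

703

Merge the two smallest weights repeatedly:
combine g(5), d(19) → 24
combine a(20), 24 → 44
combine e(28), 44 → 72
combine b(50), f(51) → 101
combine 72, 101 → 173
combine c(116), 173 → 289
Each symbol's bit-cost is frequency × depth; summing gives 703 bits (equivalently 24 + 44 + 72 + 101 + 173 + 289).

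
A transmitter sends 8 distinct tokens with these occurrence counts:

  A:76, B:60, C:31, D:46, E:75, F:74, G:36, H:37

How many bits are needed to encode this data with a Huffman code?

Merge the two smallest weights repeatedly:
merge C(31) and G(36): 67
merge H(37) and D(46): 83
merge B(60) and 67: 127
merge F(74) and E(75): 149
merge A(76) and 83: 159
merge 127 and 149: 276
merge 159 and 276: 435
Each symbol's bit-cost is frequency × depth; summing gives 1296 bits (equivalently 67 + 83 + 127 + 149 + 159 + 276 + 435).

1296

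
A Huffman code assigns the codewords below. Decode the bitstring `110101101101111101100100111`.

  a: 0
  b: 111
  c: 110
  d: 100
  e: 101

Read left to right; each codeword is recognised as soon as it completes (prefix code):
  110→c | 101→e | 101→e | 101→e | 111→b | 101→e | 100→d | 100→d | 111→b
Decoded message: ceeebeddb

ceeebeddb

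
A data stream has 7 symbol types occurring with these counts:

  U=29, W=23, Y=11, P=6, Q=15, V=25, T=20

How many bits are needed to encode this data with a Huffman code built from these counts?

Greedily combine the two least-frequent nodes:
combine P(6), Y(11) → 17
combine Q(15), 17 → 32
combine T(20), W(23) → 43
combine V(25), U(29) → 54
combine 32, 43 → 75
combine 54, 75 → 129
The encoded length is the sum of every internal node's weight: 17 + 32 + 43 + 54 + 75 + 129 = 350 bits.

350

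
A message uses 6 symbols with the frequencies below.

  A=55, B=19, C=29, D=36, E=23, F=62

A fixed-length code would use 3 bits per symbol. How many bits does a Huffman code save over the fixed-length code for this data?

117

Fixed-length: 3 bits × 224 symbols = 672 bits.
Huffman merges:
merge B(19) and E(23): 42
merge C(29) and D(36): 65
merge 42 and A(55): 97
merge F(62) and 65: 127
merge 97 and 127: 224
Huffman total = 42 + 65 + 97 + 127 + 224 = 555 bits.
Saving = 672 − 555 = 117 bits.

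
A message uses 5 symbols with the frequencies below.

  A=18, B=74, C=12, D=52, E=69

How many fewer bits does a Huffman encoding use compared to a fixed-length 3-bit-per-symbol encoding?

Fixed-length: 3 bits × 225 symbols = 675 bits.
Huffman merges:
combine C(12), A(18) → 30
combine 30, D(52) → 82
combine E(69), B(74) → 143
combine 82, 143 → 225
Huffman total = 30 + 82 + 143 + 225 = 480 bits.
Saving = 675 − 480 = 195 bits.

195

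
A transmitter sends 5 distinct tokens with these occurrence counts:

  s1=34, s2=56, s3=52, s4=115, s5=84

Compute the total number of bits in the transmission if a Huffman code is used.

Merge the two smallest weights repeatedly:
merge s1(34) and s3(52): 86
merge s2(56) and s5(84): 140
merge 86 and s4(115): 201
merge 140 and 201: 341
Total encoded bits = sum of merged weights = 86 + 140 + 201 + 341 = 768.

768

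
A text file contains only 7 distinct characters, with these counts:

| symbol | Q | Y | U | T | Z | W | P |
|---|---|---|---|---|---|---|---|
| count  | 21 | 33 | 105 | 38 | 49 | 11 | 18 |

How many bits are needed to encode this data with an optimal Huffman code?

694

Merge the two smallest weights repeatedly:
W(11) + P(18) → 29
Q(21) + 29 → 50
Y(33) + T(38) → 71
Z(49) + 50 → 99
71 + 99 → 170
U(105) + 170 → 275
The encoded length is the sum of every internal node's weight: 29 + 50 + 71 + 99 + 170 + 275 = 694 bits.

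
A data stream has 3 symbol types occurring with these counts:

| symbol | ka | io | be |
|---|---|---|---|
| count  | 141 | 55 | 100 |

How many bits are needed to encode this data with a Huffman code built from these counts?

Build the Huffman tree bottom-up:
io(55) + be(100) → 155
ka(141) + 155 → 296
Each symbol's bit-cost is frequency × depth; summing gives 451 bits (equivalently 155 + 296).

451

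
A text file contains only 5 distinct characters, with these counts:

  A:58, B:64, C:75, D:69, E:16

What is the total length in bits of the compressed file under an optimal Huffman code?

638

Merge the two smallest weights repeatedly:
combine E(16), A(58) → 74
combine B(64), D(69) → 133
combine 74, C(75) → 149
combine 133, 149 → 282
Total encoded bits = sum of merged weights = 74 + 133 + 149 + 282 = 638.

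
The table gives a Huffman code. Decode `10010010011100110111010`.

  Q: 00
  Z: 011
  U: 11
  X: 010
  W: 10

Read left to right; each codeword is recognised as soon as it completes (prefix code):
  10→W | 010→X | 010→X | 011→Z | 10→W | 011→Z | 011→Z | 10→W | 10→W
Decoded message: WXXZWZZWW

WXXZWZZWW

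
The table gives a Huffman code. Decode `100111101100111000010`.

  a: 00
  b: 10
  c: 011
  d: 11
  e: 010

Read left to right; each codeword is recognised as soon as it completes (prefix code):
  10→b | 011→c | 11→d | 011→c | 00→a | 11→d | 10→b | 00→a | 010→e
Decoded message: bcdcadbae

bcdcadbae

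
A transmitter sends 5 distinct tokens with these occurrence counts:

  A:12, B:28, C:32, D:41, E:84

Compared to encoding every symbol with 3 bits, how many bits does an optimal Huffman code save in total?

169

Fixed-length: 3 bits × 197 symbols = 591 bits.
Huffman merges:
combine A(12), B(28) → 40
combine C(32), 40 → 72
combine D(41), 72 → 113
combine E(84), 113 → 197
Huffman total = 40 + 72 + 113 + 197 = 422 bits.
Saving = 591 − 422 = 169 bits.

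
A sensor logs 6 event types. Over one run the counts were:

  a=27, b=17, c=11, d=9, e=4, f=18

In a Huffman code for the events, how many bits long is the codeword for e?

4

Build the tree from the bottom:
combine e(4), d(9) → 13
combine c(11), 13 → 24
combine b(17), f(18) → 35
combine 24, a(27) → 51
combine 35, 51 → 86
e's leaf is at depth 4, giving a 4-bit codeword.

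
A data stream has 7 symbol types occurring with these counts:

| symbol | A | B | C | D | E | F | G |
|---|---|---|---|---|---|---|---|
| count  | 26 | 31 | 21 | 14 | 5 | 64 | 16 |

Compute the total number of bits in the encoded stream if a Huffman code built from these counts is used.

Build the Huffman tree bottom-up:
E(5) + D(14) → 19
G(16) + 19 → 35
C(21) + A(26) → 47
B(31) + 35 → 66
47 + F(64) → 111
66 + 111 → 177
Each symbol's bit-cost is frequency × depth; summing gives 455 bits (equivalently 19 + 35 + 47 + 66 + 111 + 177).

455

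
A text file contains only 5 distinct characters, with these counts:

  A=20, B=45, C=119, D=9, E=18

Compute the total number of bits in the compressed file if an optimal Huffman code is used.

377

Build the Huffman tree bottom-up:
merge D(9) and E(18): 27
merge A(20) and 27: 47
merge B(45) and 47: 92
merge 92 and C(119): 211
Each symbol's bit-cost is frequency × depth; summing gives 377 bits (equivalently 27 + 47 + 92 + 211).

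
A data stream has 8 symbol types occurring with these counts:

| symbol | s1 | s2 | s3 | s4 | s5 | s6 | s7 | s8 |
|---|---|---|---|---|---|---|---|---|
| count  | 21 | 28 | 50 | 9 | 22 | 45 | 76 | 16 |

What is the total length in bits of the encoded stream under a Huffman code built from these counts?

743

Greedily combine the two least-frequent nodes:
combine s4(9), s8(16) → 25
combine s1(21), s5(22) → 43
combine 25, s2(28) → 53
combine 43, s6(45) → 88
combine s3(50), 53 → 103
combine s7(76), 88 → 164
combine 103, 164 → 267
Total encoded bits = sum of merged weights = 25 + 43 + 53 + 88 + 103 + 164 + 267 = 743.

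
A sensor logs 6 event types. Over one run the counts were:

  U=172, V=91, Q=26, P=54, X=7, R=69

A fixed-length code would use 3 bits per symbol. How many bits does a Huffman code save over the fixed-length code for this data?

Fixed-length: 3 bits × 419 symbols = 1257 bits.
Huffman merges:
merge X(7) and Q(26): 33
merge 33 and P(54): 87
merge R(69) and 87: 156
merge V(91) and 156: 247
merge U(172) and 247: 419
Huffman total = 33 + 87 + 156 + 247 + 419 = 942 bits.
Saving = 1257 − 942 = 315 bits.

315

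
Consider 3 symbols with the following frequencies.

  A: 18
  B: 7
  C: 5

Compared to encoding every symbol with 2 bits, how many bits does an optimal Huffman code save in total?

Fixed-length: 2 bits × 30 symbols = 60 bits.
Huffman merges:
merge C(5) and B(7): 12
merge 12 and A(18): 30
Huffman total = 12 + 30 = 42 bits.
Saving = 60 − 42 = 18 bits.

18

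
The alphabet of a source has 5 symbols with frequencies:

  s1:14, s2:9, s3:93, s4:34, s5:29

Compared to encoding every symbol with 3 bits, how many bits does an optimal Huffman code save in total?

197

Fixed-length: 3 bits × 179 symbols = 537 bits.
Huffman merges:
combine s2(9), s1(14) → 23
combine 23, s5(29) → 52
combine s4(34), 52 → 86
combine 86, s3(93) → 179
Huffman total = 23 + 52 + 86 + 179 = 340 bits.
Saving = 537 − 340 = 197 bits.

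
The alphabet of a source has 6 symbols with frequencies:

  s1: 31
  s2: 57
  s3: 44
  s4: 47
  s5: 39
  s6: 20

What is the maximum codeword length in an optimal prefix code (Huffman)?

Merge the two lowest-weight nodes at each step:
combine s6(20), s1(31) → 51
combine s5(39), s3(44) → 83
combine s4(47), 51 → 98
combine s2(57), 83 → 140
combine 98, 140 → 238
Maximum depth reached is 3.

3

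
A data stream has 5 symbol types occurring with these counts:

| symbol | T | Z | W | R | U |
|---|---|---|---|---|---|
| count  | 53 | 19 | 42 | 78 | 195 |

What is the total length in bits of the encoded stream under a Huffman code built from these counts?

Merge the two smallest weights repeatedly:
Z(19) + W(42) → 61
T(53) + 61 → 114
R(78) + 114 → 192
192 + U(195) → 387
The encoded length is the sum of every internal node's weight: 61 + 114 + 192 + 387 = 754 bits.

754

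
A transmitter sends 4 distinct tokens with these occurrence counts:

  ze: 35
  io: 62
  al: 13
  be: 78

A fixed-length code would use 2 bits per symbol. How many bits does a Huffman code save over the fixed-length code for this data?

30

Fixed-length: 2 bits × 188 symbols = 376 bits.
Huffman merges:
combine al(13), ze(35) → 48
combine 48, io(62) → 110
combine be(78), 110 → 188
Huffman total = 48 + 110 + 188 = 346 bits.
Saving = 376 − 346 = 30 bits.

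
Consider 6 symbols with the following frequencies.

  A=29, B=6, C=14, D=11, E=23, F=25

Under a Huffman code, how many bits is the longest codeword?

4

Merge the two lowest-weight nodes at each step:
merge B(6) and D(11): 17
merge C(14) and 17: 31
merge E(23) and F(25): 48
merge A(29) and 31: 60
merge 48 and 60: 108
The first pair merged (B, D) ends up deepest, at depth 4.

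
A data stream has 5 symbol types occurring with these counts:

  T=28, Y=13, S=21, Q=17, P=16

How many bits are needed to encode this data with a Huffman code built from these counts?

Merge the two smallest weights repeatedly:
combine Y(13), P(16) → 29
combine Q(17), S(21) → 38
combine T(28), 29 → 57
combine 38, 57 → 95
Total encoded bits = sum of merged weights = 29 + 38 + 57 + 95 = 219.

219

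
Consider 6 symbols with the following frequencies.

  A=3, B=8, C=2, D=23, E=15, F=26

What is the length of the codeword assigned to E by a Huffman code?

2

Build the tree from the bottom:
merge C(2) and A(3): 5
merge 5 and B(8): 13
merge 13 and E(15): 28
merge D(23) and F(26): 49
merge 28 and 49: 77
The subtree containing E is merged 2 times, so code length = 2.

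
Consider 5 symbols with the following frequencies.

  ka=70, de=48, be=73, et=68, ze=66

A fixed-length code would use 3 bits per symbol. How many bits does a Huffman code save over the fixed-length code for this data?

211

Fixed-length: 3 bits × 325 symbols = 975 bits.
Huffman merges:
de(48) + ze(66) → 114
et(68) + ka(70) → 138
be(73) + 114 → 187
138 + 187 → 325
Huffman total = 114 + 138 + 187 + 325 = 764 bits.
Saving = 975 − 764 = 211 bits.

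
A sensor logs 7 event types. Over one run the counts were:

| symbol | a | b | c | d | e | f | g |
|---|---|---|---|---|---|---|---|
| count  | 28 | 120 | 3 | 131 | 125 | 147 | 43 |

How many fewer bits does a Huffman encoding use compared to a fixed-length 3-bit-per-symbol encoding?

Fixed-length: 3 bits × 597 symbols = 1791 bits.
Huffman merges:
merge c(3) and a(28): 31
merge 31 and g(43): 74
merge 74 and b(120): 194
merge e(125) and d(131): 256
merge f(147) and 194: 341
merge 256 and 341: 597
Huffman total = 31 + 74 + 194 + 256 + 341 + 597 = 1493 bits.
Saving = 1791 − 1493 = 298 bits.

298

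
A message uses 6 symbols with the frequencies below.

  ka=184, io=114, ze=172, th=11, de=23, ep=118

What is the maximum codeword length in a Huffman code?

Merge the two lowest-weight nodes at each step:
combine th(11), de(23) → 34
combine 34, io(114) → 148
combine ep(118), 148 → 266
combine ze(172), ka(184) → 356
combine 266, 356 → 622
Maximum depth reached is 4.

4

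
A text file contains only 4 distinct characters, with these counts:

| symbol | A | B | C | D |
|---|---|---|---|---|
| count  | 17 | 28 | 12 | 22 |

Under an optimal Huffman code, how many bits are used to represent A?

2

Repeatedly merge the two smallest:
combine C(12), A(17) → 29
combine D(22), B(28) → 50
combine 29, 50 → 79
The subtree containing A is merged 2 times, so code length = 2.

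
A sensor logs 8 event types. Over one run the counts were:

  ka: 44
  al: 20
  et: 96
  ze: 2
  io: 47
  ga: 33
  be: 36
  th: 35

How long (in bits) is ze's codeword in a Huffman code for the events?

4

Build the tree from the bottom:
ze(2) + al(20) → 22
22 + ga(33) → 55
th(35) + be(36) → 71
ka(44) + io(47) → 91
55 + 71 → 126
91 + et(96) → 187
126 + 187 → 313
ze's leaf is at depth 4, giving a 4-bit codeword.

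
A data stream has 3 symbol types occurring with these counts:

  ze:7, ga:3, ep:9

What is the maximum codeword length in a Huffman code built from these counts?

Merge the two lowest-weight nodes at each step:
merge ga(3) and ze(7): 10
merge ep(9) and 10: 19
Maximum depth reached is 2.

2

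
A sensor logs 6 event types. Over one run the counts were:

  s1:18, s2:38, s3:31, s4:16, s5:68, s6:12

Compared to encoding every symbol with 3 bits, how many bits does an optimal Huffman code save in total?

109

Fixed-length: 3 bits × 183 symbols = 549 bits.
Huffman merges:
merge s6(12) and s4(16): 28
merge s1(18) and 28: 46
merge s3(31) and s2(38): 69
merge 46 and s5(68): 114
merge 69 and 114: 183
Huffman total = 28 + 46 + 69 + 114 + 183 = 440 bits.
Saving = 549 − 440 = 109 bits.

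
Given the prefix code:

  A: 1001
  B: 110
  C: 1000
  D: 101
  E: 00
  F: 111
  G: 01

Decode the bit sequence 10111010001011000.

DBCDC

Read left to right; each codeword is recognised as soon as it completes (prefix code):
  101→D | 110→B | 1000→C | 101→D | 1000→C
Decoded message: DBCDC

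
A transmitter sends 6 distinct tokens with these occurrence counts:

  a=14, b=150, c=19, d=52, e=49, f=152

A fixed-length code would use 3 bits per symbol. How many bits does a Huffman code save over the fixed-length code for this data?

339

Fixed-length: 3 bits × 436 symbols = 1308 bits.
Huffman merges:
combine a(14), c(19) → 33
combine 33, e(49) → 82
combine d(52), 82 → 134
combine 134, b(150) → 284
combine f(152), 284 → 436
Huffman total = 33 + 82 + 134 + 284 + 436 = 969 bits.
Saving = 1308 − 969 = 339 bits.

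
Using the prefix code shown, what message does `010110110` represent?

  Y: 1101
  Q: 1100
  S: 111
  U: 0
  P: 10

Read left to right; each codeword is recognised as soon as it completes (prefix code):
  0→U | 10→P | 1101→Y | 10→P
Decoded message: UPYP

UPYP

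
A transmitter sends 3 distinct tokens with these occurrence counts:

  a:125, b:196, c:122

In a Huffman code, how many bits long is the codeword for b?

1

Repeatedly merge the two smallest:
c(122) + a(125) → 247
b(196) + 247 → 443
b sits one level below the root: a 1-bit codeword.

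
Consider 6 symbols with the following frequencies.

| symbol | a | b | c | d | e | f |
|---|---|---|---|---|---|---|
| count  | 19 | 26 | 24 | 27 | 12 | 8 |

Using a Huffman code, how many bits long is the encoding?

291

Build the Huffman tree bottom-up:
f(8) + e(12) → 20
a(19) + 20 → 39
c(24) + b(26) → 50
d(27) + 39 → 66
50 + 66 → 116
Total encoded bits = sum of merged weights = 20 + 39 + 50 + 66 + 116 = 291.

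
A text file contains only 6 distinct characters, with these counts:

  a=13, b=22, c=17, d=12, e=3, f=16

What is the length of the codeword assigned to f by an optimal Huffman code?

2

Repeatedly merge the two smallest:
e(3) + d(12) → 15
a(13) + 15 → 28
f(16) + c(17) → 33
b(22) + 28 → 50
33 + 50 → 83
f sits 2 levels below the root, so its codeword is 2 bits.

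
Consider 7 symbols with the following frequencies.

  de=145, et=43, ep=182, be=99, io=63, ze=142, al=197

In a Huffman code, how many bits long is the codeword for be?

3

Huffman merges, smallest pair first:
et(43) + io(63) → 106
be(99) + 106 → 205
ze(142) + de(145) → 287
ep(182) + al(197) → 379
205 + 287 → 492
379 + 492 → 871
be sits 3 levels below the root, so its codeword is 3 bits.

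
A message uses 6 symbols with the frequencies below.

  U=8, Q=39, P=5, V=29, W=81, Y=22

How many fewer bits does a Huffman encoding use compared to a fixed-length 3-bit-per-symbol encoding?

Fixed-length: 3 bits × 184 symbols = 552 bits.
Huffman merges:
merge P(5) and U(8): 13
merge 13 and Y(22): 35
merge V(29) and 35: 64
merge Q(39) and 64: 103
merge W(81) and 103: 184
Huffman total = 13 + 35 + 64 + 103 + 184 = 399 bits.
Saving = 552 − 399 = 153 bits.

153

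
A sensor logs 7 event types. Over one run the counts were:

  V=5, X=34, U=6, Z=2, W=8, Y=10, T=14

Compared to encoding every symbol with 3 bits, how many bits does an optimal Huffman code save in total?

48

Fixed-length: 3 bits × 79 symbols = 237 bits.
Huffman merges:
Z(2) + V(5) → 7
U(6) + 7 → 13
W(8) + Y(10) → 18
13 + T(14) → 27
18 + 27 → 45
X(34) + 45 → 79
Huffman total = 7 + 13 + 18 + 27 + 45 + 79 = 189 bits.
Saving = 237 − 189 = 48 bits.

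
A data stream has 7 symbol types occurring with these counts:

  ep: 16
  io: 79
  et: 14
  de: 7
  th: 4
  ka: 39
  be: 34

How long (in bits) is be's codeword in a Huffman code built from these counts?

Build the tree from the bottom:
combine th(4), de(7) → 11
combine 11, et(14) → 25
combine ep(16), 25 → 41
combine be(34), ka(39) → 73
combine 41, 73 → 114
combine io(79), 114 → 193
be's leaf is at depth 3, giving a 3-bit codeword.

3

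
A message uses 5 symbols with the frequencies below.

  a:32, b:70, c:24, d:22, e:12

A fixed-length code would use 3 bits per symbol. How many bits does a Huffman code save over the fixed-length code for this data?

Fixed-length: 3 bits × 160 symbols = 480 bits.
Huffman merges:
merge e(12) and d(22): 34
merge c(24) and a(32): 56
merge 34 and 56: 90
merge b(70) and 90: 160
Huffman total = 34 + 56 + 90 + 160 = 340 bits.
Saving = 480 − 340 = 140 bits.

140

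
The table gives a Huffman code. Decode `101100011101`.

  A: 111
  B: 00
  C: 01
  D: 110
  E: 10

Read left to right; each codeword is recognised as soon as it completes (prefix code):
  10→E | 110→D | 00→B | 111→A | 01→C
Decoded message: EDBAC

EDBAC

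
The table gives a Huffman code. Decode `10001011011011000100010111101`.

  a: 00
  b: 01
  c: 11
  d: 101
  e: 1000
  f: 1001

edddeedcd

Read left to right; each codeword is recognised as soon as it completes (prefix code):
  1000→e | 101→d | 101→d | 101→d | 1000→e | 1000→e | 101→d | 11→c | 101→d
Decoded message: edddeedcd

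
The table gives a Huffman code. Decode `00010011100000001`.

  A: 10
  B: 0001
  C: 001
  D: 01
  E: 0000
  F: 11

BCFEB

Read left to right; each codeword is recognised as soon as it completes (prefix code):
  0001→B | 001→C | 11→F | 0000→E | 0001→B
Decoded message: BCFEB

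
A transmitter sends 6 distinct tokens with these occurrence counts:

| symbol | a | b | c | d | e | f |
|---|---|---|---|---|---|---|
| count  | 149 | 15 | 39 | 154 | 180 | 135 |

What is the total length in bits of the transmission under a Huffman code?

1587

Build the Huffman tree bottom-up:
merge b(15) and c(39): 54
merge 54 and f(135): 189
merge a(149) and d(154): 303
merge e(180) and 189: 369
merge 303 and 369: 672
The encoded length is the sum of every internal node's weight: 54 + 189 + 303 + 369 + 672 = 1587 bits.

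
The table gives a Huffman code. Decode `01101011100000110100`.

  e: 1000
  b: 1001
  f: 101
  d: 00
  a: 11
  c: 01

Read left to right; each codeword is recognised as soon as it completes (prefix code):
  01→c | 101→f | 01→c | 11→a | 00→d | 00→d | 01→c | 101→f | 00→d
Decoded message: cfcaddcfd

cfcaddcfd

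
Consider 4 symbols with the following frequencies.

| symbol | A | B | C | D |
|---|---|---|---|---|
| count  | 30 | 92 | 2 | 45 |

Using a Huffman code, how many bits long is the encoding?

278

Greedily combine the two least-frequent nodes:
C(2) + A(30) → 32
32 + D(45) → 77
77 + B(92) → 169
Each symbol's bit-cost is frequency × depth; summing gives 278 bits (equivalently 32 + 77 + 169).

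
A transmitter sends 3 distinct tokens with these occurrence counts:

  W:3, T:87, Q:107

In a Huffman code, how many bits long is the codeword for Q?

1

Huffman merges, smallest pair first:
combine W(3), T(87) → 90
combine 90, Q(107) → 197
Q sits one level below the root: a 1-bit codeword.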